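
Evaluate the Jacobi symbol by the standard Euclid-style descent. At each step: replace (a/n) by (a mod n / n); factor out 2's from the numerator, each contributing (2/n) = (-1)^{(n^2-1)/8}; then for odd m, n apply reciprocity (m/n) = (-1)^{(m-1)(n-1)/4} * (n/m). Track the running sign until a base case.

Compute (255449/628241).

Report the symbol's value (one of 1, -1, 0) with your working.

flip (255449/628241) -> (628241/255449): both odd, 255449 mod 4 = 1, 628241 mod 4 = 1, so the flip contributes +1; sign now +1
(628241/255449): 628241 mod 255449 = 117343, so (628241/255449) = (117343/255449)
flip (117343/255449) -> (255449/117343): both odd, 117343 mod 4 = 3, 255449 mod 4 = 1, so the flip contributes +1; sign now +1
(255449/117343): 255449 mod 117343 = 20763, so (255449/117343) = (20763/117343)
flip (20763/117343) -> (117343/20763): both odd, 20763 mod 4 = 3, 117343 mod 4 = 3, so the flip contributes -1; sign now -1
(117343/20763): 117343 mod 20763 = 13528, so (117343/20763) = (13528/20763)
factor out 2^3: 13528 = 2^3·1691; with 20763 mod 8 = 3, (2/20763) = -1; sign now +1; continue with (1691/20763)
flip (1691/20763) -> (20763/1691): both odd, 1691 mod 4 = 3, 20763 mod 4 = 3, so the flip contributes -1; sign now -1
(20763/1691): 20763 mod 1691 = 471, so (20763/1691) = (471/1691)
flip (471/1691) -> (1691/471): both odd, 471 mod 4 = 3, 1691 mod 4 = 3, so the flip contributes -1; sign now +1
(1691/471): 1691 mod 471 = 278, so (1691/471) = (278/471)
factor out 2^1: 278 = 2^1·139; with 471 mod 8 = 7, (2/471) = +1; sign now +1; continue with (139/471)
flip (139/471) -> (471/139): both odd, 139 mod 4 = 3, 471 mod 4 = 3, so the flip contributes -1; sign now -1
(471/139): 471 mod 139 = 54, so (471/139) = (54/139)
factor out 2^1: 54 = 2^1·27; with 139 mod 8 = 3, (2/139) = -1; sign now +1; continue with (27/139)
flip (27/139) -> (139/27): both odd, 27 mod 4 = 3, 139 mod 4 = 3, so the flip contributes -1; sign now -1
(139/27): 139 mod 27 = 4, so (139/27) = (4/27)
factor out 2^2: 4 = 2^2·1; with 27 mod 8 = 3, (2/27) = -1; sign now -1; continue with (1/27)
reached (1/27) = 1, so the symbol is -1

-1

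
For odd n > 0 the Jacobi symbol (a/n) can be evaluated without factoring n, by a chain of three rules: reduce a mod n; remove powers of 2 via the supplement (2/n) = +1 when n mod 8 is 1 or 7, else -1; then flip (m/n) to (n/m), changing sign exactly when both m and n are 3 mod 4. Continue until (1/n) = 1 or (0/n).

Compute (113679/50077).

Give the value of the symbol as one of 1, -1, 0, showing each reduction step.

(113679/50077) = (13525/50077)   [reduce mod 50077]
reciprocity: (13525/50077) = +1·(50077/13525) since 13525 mod 4 = 1, 50077 mod 4 = 1; sign now +1
(50077/13525) = (9502/13525)   [reduce mod 13525]
9502 = 2^1·4751; (2/13525) = -1 since 13525 mod 8 = 5, so (9502/13525) = (-1)^1·(4751/13525); sign now -1
reciprocity: (4751/13525) = +1·(13525/4751) since 4751 mod 4 = 3, 13525 mod 4 = 1; sign now -1
(13525/4751) = (4023/4751)   [reduce mod 4751]
reciprocity: (4023/4751) = -1·(4751/4023) since 4023 mod 4 = 3, 4751 mod 4 = 3; sign now +1
(4751/4023) = (728/4023)   [reduce mod 4023]
728 = 2^3·91; (2/4023) = +1 since 4023 mod 8 = 7, so (728/4023) = (+1)^3·(91/4023); sign now +1
reciprocity: (91/4023) = -1·(4023/91) since 91 mod 4 = 3, 4023 mod 4 = 3; sign now -1
(4023/91) = (19/91)   [reduce mod 91]
reciprocity: (19/91) = -1·(91/19) since 19 mod 4 = 3, 91 mod 4 = 3; sign now +1
(91/19) = (15/19)   [reduce mod 19]
reciprocity: (15/19) = -1·(19/15) since 15 mod 4 = 3, 19 mod 4 = 3; sign now -1
(19/15) = (4/15)   [reduce mod 15]
4 = 2^2·1; (2/15) = +1 since 15 mod 8 = 7, so (4/15) = (+1)^2·(1/15); sign now -1
(1/15) = 1; final value = sign = -1

-1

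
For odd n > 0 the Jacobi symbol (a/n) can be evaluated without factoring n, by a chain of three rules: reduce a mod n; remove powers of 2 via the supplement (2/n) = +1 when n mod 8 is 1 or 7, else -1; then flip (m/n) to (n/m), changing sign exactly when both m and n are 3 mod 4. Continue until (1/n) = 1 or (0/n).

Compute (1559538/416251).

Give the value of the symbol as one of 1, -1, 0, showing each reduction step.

(1559538/416251) = (310785/416251)   [reduce mod 416251]
reciprocity: (310785/416251) = +1·(416251/310785) since 310785 mod 4 = 1, 416251 mod 4 = 3; sign now +1
(416251/310785) = (105466/310785)   [reduce mod 310785]
105466 = 2^1·52733; (2/310785) = +1 since 310785 mod 8 = 1, so (105466/310785) = (+1)^1·(52733/310785); sign now +1
reciprocity: (52733/310785) = +1·(310785/52733) since 52733 mod 4 = 1, 310785 mod 4 = 1; sign now +1
(310785/52733) = (47120/52733)   [reduce mod 52733]
47120 = 2^4·2945; (2/52733) = -1 since 52733 mod 8 = 5, so (47120/52733) = (-1)^4·(2945/52733); sign now +1
reciprocity: (2945/52733) = +1·(52733/2945) since 2945 mod 4 = 1, 52733 mod 4 = 1; sign now +1
(52733/2945) = (2668/2945)   [reduce mod 2945]
2668 = 2^2·667; (2/2945) = +1 since 2945 mod 8 = 1, so (2668/2945) = (+1)^2·(667/2945); sign now +1
reciprocity: (667/2945) = +1·(2945/667) since 667 mod 4 = 3, 2945 mod 4 = 1; sign now +1
(2945/667) = (277/667)   [reduce mod 667]
reciprocity: (277/667) = +1·(667/277) since 277 mod 4 = 1, 667 mod 4 = 3; sign now +1
(667/277) = (113/277)   [reduce mod 277]
reciprocity: (113/277) = +1·(277/113) since 113 mod 4 = 1, 277 mod 4 = 1; sign now +1
(277/113) = (51/113)   [reduce mod 113]
reciprocity: (51/113) = +1·(113/51) since 51 mod 4 = 3, 113 mod 4 = 1; sign now +1
(113/51) = (11/51)   [reduce mod 51]
reciprocity: (11/51) = -1·(51/11) since 11 mod 4 = 3, 51 mod 4 = 3; sign now -1
(51/11) = (7/11)   [reduce mod 11]
reciprocity: (7/11) = -1·(11/7) since 7 mod 4 = 3, 11 mod 4 = 3; sign now +1
(11/7) = (4/7)   [reduce mod 7]
4 = 2^2·1; (2/7) = +1 since 7 mod 8 = 7, so (4/7) = (+1)^2·(1/7); sign now +1
(1/7) = 1; final value = sign = +1

1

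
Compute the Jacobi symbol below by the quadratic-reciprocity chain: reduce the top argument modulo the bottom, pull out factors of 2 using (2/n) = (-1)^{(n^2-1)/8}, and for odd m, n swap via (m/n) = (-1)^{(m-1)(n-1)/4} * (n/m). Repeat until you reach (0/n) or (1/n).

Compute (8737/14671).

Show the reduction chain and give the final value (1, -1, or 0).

1

flip (8737/14671) -> (14671/8737): both odd, 8737 mod 4 = 1, 14671 mod 4 = 3, so the flip contributes +1; sign now +1
(14671/8737): 14671 mod 8737 = 5934, so (14671/8737) = (5934/8737)
factor out 2^1: 5934 = 2^1·2967; with 8737 mod 8 = 1, (2/8737) = +1; sign now +1; continue with (2967/8737)
flip (2967/8737) -> (8737/2967): both odd, 2967 mod 4 = 3, 8737 mod 4 = 1, so the flip contributes +1; sign now +1
(8737/2967): 8737 mod 2967 = 2803, so (8737/2967) = (2803/2967)
flip (2803/2967) -> (2967/2803): both odd, 2803 mod 4 = 3, 2967 mod 4 = 3, so the flip contributes -1; sign now -1
(2967/2803): 2967 mod 2803 = 164, so (2967/2803) = (164/2803)
factor out 2^2: 164 = 2^2·41; with 2803 mod 8 = 3, (2/2803) = -1; sign now -1; continue with (41/2803)
flip (41/2803) -> (2803/41): both odd, 41 mod 4 = 1, 2803 mod 4 = 3, so the flip contributes +1; sign now -1
(2803/41): 2803 mod 41 = 15, so (2803/41) = (15/41)
flip (15/41) -> (41/15): both odd, 15 mod 4 = 3, 41 mod 4 = 1, so the flip contributes +1; sign now -1
(41/15): 41 mod 15 = 11, so (41/15) = (11/15)
flip (11/15) -> (15/11): both odd, 11 mod 4 = 3, 15 mod 4 = 3, so the flip contributes -1; sign now +1
(15/11): 15 mod 11 = 4, so (15/11) = (4/11)
factor out 2^2: 4 = 2^2·1; with 11 mod 8 = 3, (2/11) = -1; sign now +1; continue with (1/11)
reached (1/11) = 1, so the symbol is +1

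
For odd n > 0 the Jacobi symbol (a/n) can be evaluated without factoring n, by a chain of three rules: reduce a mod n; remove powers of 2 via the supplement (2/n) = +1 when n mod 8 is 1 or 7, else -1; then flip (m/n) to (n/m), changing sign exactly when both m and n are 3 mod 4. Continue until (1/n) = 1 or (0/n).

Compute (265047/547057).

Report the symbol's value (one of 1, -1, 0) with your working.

flip (265047/547057) -> (547057/265047): both odd, 265047 mod 4 = 3, 547057 mod 4 = 1, so the flip contributes +1; sign now +1
(547057/265047): 547057 mod 265047 = 16963, so (547057/265047) = (16963/265047)
flip (16963/265047) -> (265047/16963): both odd, 16963 mod 4 = 3, 265047 mod 4 = 3, so the flip contributes -1; sign now -1
(265047/16963): 265047 mod 16963 = 10602, so (265047/16963) = (10602/16963)
factor out 2^1: 10602 = 2^1·5301; with 16963 mod 8 = 3, (2/16963) = -1; sign now +1; continue with (5301/16963)
flip (5301/16963) -> (16963/5301): both odd, 5301 mod 4 = 1, 16963 mod 4 = 3, so the flip contributes +1; sign now +1
(16963/5301): 16963 mod 5301 = 1060, so (16963/5301) = (1060/5301)
factor out 2^2: 1060 = 2^2·265; with 5301 mod 8 = 5, (2/5301) = -1; sign now +1; continue with (265/5301)
flip (265/5301) -> (5301/265): both odd, 265 mod 4 = 1, 5301 mod 4 = 1, so the flip contributes +1; sign now +1
(5301/265): 5301 mod 265 = 1, so (5301/265) = (1/265)
reached (1/265) = 1, so the symbol is +1

1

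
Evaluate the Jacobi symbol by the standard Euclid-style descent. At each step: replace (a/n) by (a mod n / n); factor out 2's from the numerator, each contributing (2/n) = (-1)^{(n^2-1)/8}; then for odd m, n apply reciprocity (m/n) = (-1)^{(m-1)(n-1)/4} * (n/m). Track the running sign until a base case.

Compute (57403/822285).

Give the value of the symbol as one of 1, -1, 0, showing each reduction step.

flip (57403/822285) -> (822285/57403): both odd, 57403 mod 4 = 3, 822285 mod 4 = 1, so the flip contributes +1; sign now +1
(822285/57403): 822285 mod 57403 = 18643, so (822285/57403) = (18643/57403)
flip (18643/57403) -> (57403/18643): both odd, 18643 mod 4 = 3, 57403 mod 4 = 3, so the flip contributes -1; sign now -1
(57403/18643): 57403 mod 18643 = 1474, so (57403/18643) = (1474/18643)
factor out 2^1: 1474 = 2^1·737; with 18643 mod 8 = 3, (2/18643) = -1; sign now +1; continue with (737/18643)
flip (737/18643) -> (18643/737): both odd, 737 mod 4 = 1, 18643 mod 4 = 3, so the flip contributes +1; sign now +1
(18643/737): 18643 mod 737 = 218, so (18643/737) = (218/737)
factor out 2^1: 218 = 2^1·109; with 737 mod 8 = 1, (2/737) = +1; sign now +1; continue with (109/737)
flip (109/737) -> (737/109): both odd, 109 mod 4 = 1, 737 mod 4 = 1, so the flip contributes +1; sign now +1
(737/109): 737 mod 109 = 83, so (737/109) = (83/109)
flip (83/109) -> (109/83): both odd, 83 mod 4 = 3, 109 mod 4 = 1, so the flip contributes +1; sign now +1
(109/83): 109 mod 83 = 26, so (109/83) = (26/83)
factor out 2^1: 26 = 2^1·13; with 83 mod 8 = 3, (2/83) = -1; sign now -1; continue with (13/83)
flip (13/83) -> (83/13): both odd, 13 mod 4 = 1, 83 mod 4 = 3, so the flip contributes +1; sign now -1
(83/13): 83 mod 13 = 5, so (83/13) = (5/13)
flip (5/13) -> (13/5): both odd, 5 mod 4 = 1, 13 mod 4 = 1, so the flip contributes +1; sign now -1
(13/5): 13 mod 5 = 3, so (13/5) = (3/5)
flip (3/5) -> (5/3): both odd, 3 mod 4 = 3, 5 mod 4 = 1, so the flip contributes +1; sign now -1
(5/3): 5 mod 3 = 2, so (5/3) = (2/3)
factor out 2^1: 2 = 2^1·1; with 3 mod 8 = 3, (2/3) = -1; sign now +1; continue with (1/3)
reached (1/3) = 1, so the symbol is +1

1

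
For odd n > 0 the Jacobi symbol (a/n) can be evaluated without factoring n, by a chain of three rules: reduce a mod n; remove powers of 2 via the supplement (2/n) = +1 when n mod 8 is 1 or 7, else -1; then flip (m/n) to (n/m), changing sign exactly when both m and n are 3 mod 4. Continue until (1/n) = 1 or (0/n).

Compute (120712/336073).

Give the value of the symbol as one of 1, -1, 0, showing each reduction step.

-1

factor out 2^3: 120712 = 2^3·15089; with 336073 mod 8 = 1, (2/336073) = +1; sign now +1; continue with (15089/336073)
flip (15089/336073) -> (336073/15089): both odd, 15089 mod 4 = 1, 336073 mod 4 = 1, so the flip contributes +1; sign now +1
(336073/15089): 336073 mod 15089 = 4115, so (336073/15089) = (4115/15089)
flip (4115/15089) -> (15089/4115): both odd, 4115 mod 4 = 3, 15089 mod 4 = 1, so the flip contributes +1; sign now +1
(15089/4115): 15089 mod 4115 = 2744, so (15089/4115) = (2744/4115)
factor out 2^3: 2744 = 2^3·343; with 4115 mod 8 = 3, (2/4115) = -1; sign now -1; continue with (343/4115)
flip (343/4115) -> (4115/343): both odd, 343 mod 4 = 3, 4115 mod 4 = 3, so the flip contributes -1; sign now +1
(4115/343): 4115 mod 343 = 342, so (4115/343) = (342/343)
factor out 2^1: 342 = 2^1·171; with 343 mod 8 = 7, (2/343) = +1; sign now +1; continue with (171/343)
flip (171/343) -> (343/171): both odd, 171 mod 4 = 3, 343 mod 4 = 3, so the flip contributes -1; sign now -1
(343/171): 343 mod 171 = 1, so (343/171) = (1/171)
reached (1/171) = 1, so the symbol is -1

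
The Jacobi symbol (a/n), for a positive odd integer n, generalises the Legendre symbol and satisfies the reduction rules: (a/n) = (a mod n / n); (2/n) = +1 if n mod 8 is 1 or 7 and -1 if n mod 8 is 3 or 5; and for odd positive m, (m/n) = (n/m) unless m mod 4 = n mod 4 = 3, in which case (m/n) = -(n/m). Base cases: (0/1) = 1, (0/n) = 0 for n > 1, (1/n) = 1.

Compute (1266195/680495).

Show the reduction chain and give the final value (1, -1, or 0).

0

(1266195/680495): 1266195 mod 680495 = 585700, so (1266195/680495) = (585700/680495)
factor out 2^2: 585700 = 2^2·146425; with 680495 mod 8 = 7, (2/680495) = +1; sign now +1; continue with (146425/680495)
flip (146425/680495) -> (680495/146425): both odd, 146425 mod 4 = 1, 680495 mod 4 = 3, so the flip contributes +1; sign now +1
(680495/146425): 680495 mod 146425 = 94795, so (680495/146425) = (94795/146425)
flip (94795/146425) -> (146425/94795): both odd, 94795 mod 4 = 3, 146425 mod 4 = 1, so the flip contributes +1; sign now +1
(146425/94795): 146425 mod 94795 = 51630, so (146425/94795) = (51630/94795)
factor out 2^1: 51630 = 2^1·25815; with 94795 mod 8 = 3, (2/94795) = -1; sign now -1; continue with (25815/94795)
flip (25815/94795) -> (94795/25815): both odd, 25815 mod 4 = 3, 94795 mod 4 = 3, so the flip contributes -1; sign now +1
(94795/25815): 94795 mod 25815 = 17350, so (94795/25815) = (17350/25815)
factor out 2^1: 17350 = 2^1·8675; with 25815 mod 8 = 7, (2/25815) = +1; sign now +1; continue with (8675/25815)
flip (8675/25815) -> (25815/8675): both odd, 8675 mod 4 = 3, 25815 mod 4 = 3, so the flip contributes -1; sign now -1
(25815/8675): 25815 mod 8675 = 8465, so (25815/8675) = (8465/8675)
flip (8465/8675) -> (8675/8465): both odd, 8465 mod 4 = 1, 8675 mod 4 = 3, so the flip contributes +1; sign now -1
(8675/8465): 8675 mod 8465 = 210, so (8675/8465) = (210/8465)
factor out 2^1: 210 = 2^1·105; with 8465 mod 8 = 1, (2/8465) = +1; sign now -1; continue with (105/8465)
flip (105/8465) -> (8465/105): both odd, 105 mod 4 = 1, 8465 mod 4 = 1, so the flip contributes +1; sign now -1
(8465/105): 8465 mod 105 = 65, so (8465/105) = (65/105)
flip (65/105) -> (105/65): both odd, 65 mod 4 = 1, 105 mod 4 = 1, so the flip contributes +1; sign now -1
(105/65): 105 mod 65 = 40, so (105/65) = (40/65)
factor out 2^3: 40 = 2^3·5; with 65 mod 8 = 1, (2/65) = +1; sign now -1; continue with (5/65)
flip (5/65) -> (65/5): both odd, 5 mod 4 = 1, 65 mod 4 = 1, so the flip contributes +1; sign now -1
(65/5): 65 mod 5 = 0, so (65/5) = (0/5)
reached (0/5); gcd(a, n) > 1, so (0/5) = 0 and the symbol is 0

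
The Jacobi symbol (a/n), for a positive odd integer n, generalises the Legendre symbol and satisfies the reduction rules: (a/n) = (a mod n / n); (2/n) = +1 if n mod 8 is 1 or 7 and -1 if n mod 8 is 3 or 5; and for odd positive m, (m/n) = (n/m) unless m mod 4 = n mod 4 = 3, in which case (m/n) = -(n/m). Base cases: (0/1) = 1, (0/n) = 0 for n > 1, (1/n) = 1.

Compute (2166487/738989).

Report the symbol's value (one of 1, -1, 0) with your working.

-1

(2166487/738989) = (688509/738989)   [reduce mod 738989]
reciprocity: (688509/738989) = +1·(738989/688509) since 688509 mod 4 = 1, 738989 mod 4 = 1; sign now +1
(738989/688509) = (50480/688509)   [reduce mod 688509]
50480 = 2^4·3155; (2/688509) = -1 since 688509 mod 8 = 5, so (50480/688509) = (-1)^4·(3155/688509); sign now +1
reciprocity: (3155/688509) = +1·(688509/3155) since 3155 mod 4 = 3, 688509 mod 4 = 1; sign now +1
(688509/3155) = (719/3155)   [reduce mod 3155]
reciprocity: (719/3155) = -1·(3155/719) since 719 mod 4 = 3, 3155 mod 4 = 3; sign now -1
(3155/719) = (279/719)   [reduce mod 719]
reciprocity: (279/719) = -1·(719/279) since 279 mod 4 = 3, 719 mod 4 = 3; sign now +1
(719/279) = (161/279)   [reduce mod 279]
reciprocity: (161/279) = +1·(279/161) since 161 mod 4 = 1, 279 mod 4 = 3; sign now +1
(279/161) = (118/161)   [reduce mod 161]
118 = 2^1·59; (2/161) = +1 since 161 mod 8 = 1, so (118/161) = (+1)^1·(59/161); sign now +1
reciprocity: (59/161) = +1·(161/59) since 59 mod 4 = 3, 161 mod 4 = 1; sign now +1
(161/59) = (43/59)   [reduce mod 59]
reciprocity: (43/59) = -1·(59/43) since 43 mod 4 = 3, 59 mod 4 = 3; sign now -1
(59/43) = (16/43)   [reduce mod 43]
16 = 2^4·1; (2/43) = -1 since 43 mod 8 = 3, so (16/43) = (-1)^4·(1/43); sign now -1
(1/43) = 1; final value = sign = -1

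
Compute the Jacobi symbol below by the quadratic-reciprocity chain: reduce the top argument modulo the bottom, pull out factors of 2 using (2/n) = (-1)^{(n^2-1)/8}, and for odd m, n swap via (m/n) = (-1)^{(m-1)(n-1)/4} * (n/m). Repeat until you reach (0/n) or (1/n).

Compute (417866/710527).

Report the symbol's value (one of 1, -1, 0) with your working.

-1

factor out 2^1: 417866 = 2^1·208933; with 710527 mod 8 = 7, (2/710527) = +1; sign now +1; continue with (208933/710527)
flip (208933/710527) -> (710527/208933): both odd, 208933 mod 4 = 1, 710527 mod 4 = 3, so the flip contributes +1; sign now +1
(710527/208933): 710527 mod 208933 = 83728, so (710527/208933) = (83728/208933)
factor out 2^4: 83728 = 2^4·5233; with 208933 mod 8 = 5, (2/208933) = -1; sign now +1; continue with (5233/208933)
flip (5233/208933) -> (208933/5233): both odd, 5233 mod 4 = 1, 208933 mod 4 = 1, so the flip contributes +1; sign now +1
(208933/5233): 208933 mod 5233 = 4846, so (208933/5233) = (4846/5233)
factor out 2^1: 4846 = 2^1·2423; with 5233 mod 8 = 1, (2/5233) = +1; sign now +1; continue with (2423/5233)
flip (2423/5233) -> (5233/2423): both odd, 2423 mod 4 = 3, 5233 mod 4 = 1, so the flip contributes +1; sign now +1
(5233/2423): 5233 mod 2423 = 387, so (5233/2423) = (387/2423)
flip (387/2423) -> (2423/387): both odd, 387 mod 4 = 3, 2423 mod 4 = 3, so the flip contributes -1; sign now -1
(2423/387): 2423 mod 387 = 101, so (2423/387) = (101/387)
flip (101/387) -> (387/101): both odd, 101 mod 4 = 1, 387 mod 4 = 3, so the flip contributes +1; sign now -1
(387/101): 387 mod 101 = 84, so (387/101) = (84/101)
factor out 2^2: 84 = 2^2·21; with 101 mod 8 = 5, (2/101) = -1; sign now -1; continue with (21/101)
flip (21/101) -> (101/21): both odd, 21 mod 4 = 1, 101 mod 4 = 1, so the flip contributes +1; sign now -1
(101/21): 101 mod 21 = 17, so (101/21) = (17/21)
flip (17/21) -> (21/17): both odd, 17 mod 4 = 1, 21 mod 4 = 1, so the flip contributes +1; sign now -1
(21/17): 21 mod 17 = 4, so (21/17) = (4/17)
factor out 2^2: 4 = 2^2·1; with 17 mod 8 = 1, (2/17) = +1; sign now -1; continue with (1/17)
reached (1/17) = 1, so the symbol is -1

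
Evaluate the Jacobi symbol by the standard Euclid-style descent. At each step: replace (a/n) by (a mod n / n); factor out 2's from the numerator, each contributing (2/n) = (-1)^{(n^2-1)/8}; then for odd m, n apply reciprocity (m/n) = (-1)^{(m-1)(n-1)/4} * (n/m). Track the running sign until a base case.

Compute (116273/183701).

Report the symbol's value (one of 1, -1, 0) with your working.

flip (116273/183701) -> (183701/116273): both odd, 116273 mod 4 = 1, 183701 mod 4 = 1, so the flip contributes +1; sign now +1
(183701/116273): 183701 mod 116273 = 67428, so (183701/116273) = (67428/116273)
factor out 2^2: 67428 = 2^2·16857; with 116273 mod 8 = 1, (2/116273) = +1; sign now +1; continue with (16857/116273)
flip (16857/116273) -> (116273/16857): both odd, 16857 mod 4 = 1, 116273 mod 4 = 1, so the flip contributes +1; sign now +1
(116273/16857): 116273 mod 16857 = 15131, so (116273/16857) = (15131/16857)
flip (15131/16857) -> (16857/15131): both odd, 15131 mod 4 = 3, 16857 mod 4 = 1, so the flip contributes +1; sign now +1
(16857/15131): 16857 mod 15131 = 1726, so (16857/15131) = (1726/15131)
factor out 2^1: 1726 = 2^1·863; with 15131 mod 8 = 3, (2/15131) = -1; sign now -1; continue with (863/15131)
flip (863/15131) -> (15131/863): both odd, 863 mod 4 = 3, 15131 mod 4 = 3, so the flip contributes -1; sign now +1
(15131/863): 15131 mod 863 = 460, so (15131/863) = (460/863)
factor out 2^2: 460 = 2^2·115; with 863 mod 8 = 7, (2/863) = +1; sign now +1; continue with (115/863)
flip (115/863) -> (863/115): both odd, 115 mod 4 = 3, 863 mod 4 = 3, so the flip contributes -1; sign now -1
(863/115): 863 mod 115 = 58, so (863/115) = (58/115)
factor out 2^1: 58 = 2^1·29; with 115 mod 8 = 3, (2/115) = -1; sign now +1; continue with (29/115)
flip (29/115) -> (115/29): both odd, 29 mod 4 = 1, 115 mod 4 = 3, so the flip contributes +1; sign now +1
(115/29): 115 mod 29 = 28, so (115/29) = (28/29)
factor out 2^2: 28 = 2^2·7; with 29 mod 8 = 5, (2/29) = -1; sign now +1; continue with (7/29)
flip (7/29) -> (29/7): both odd, 7 mod 4 = 3, 29 mod 4 = 1, so the flip contributes +1; sign now +1
(29/7): 29 mod 7 = 1, so (29/7) = (1/7)
reached (1/7) = 1, so the symbol is +1

1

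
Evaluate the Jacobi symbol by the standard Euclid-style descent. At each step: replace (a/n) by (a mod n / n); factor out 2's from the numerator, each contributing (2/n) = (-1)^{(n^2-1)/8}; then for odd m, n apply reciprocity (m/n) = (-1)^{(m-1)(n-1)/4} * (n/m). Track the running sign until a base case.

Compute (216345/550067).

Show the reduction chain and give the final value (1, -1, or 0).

reciprocity: (216345/550067) = +1·(550067/216345) since 216345 mod 4 = 1, 550067 mod 4 = 3; sign now +1
(550067/216345) = (117377/216345)   [reduce mod 216345]
reciprocity: (117377/216345) = +1·(216345/117377) since 117377 mod 4 = 1, 216345 mod 4 = 1; sign now +1
(216345/117377) = (98968/117377)   [reduce mod 117377]
98968 = 2^3·12371; (2/117377) = +1 since 117377 mod 8 = 1, so (98968/117377) = (+1)^3·(12371/117377); sign now +1
reciprocity: (12371/117377) = +1·(117377/12371) since 12371 mod 4 = 3, 117377 mod 4 = 1; sign now +1
(117377/12371) = (6038/12371)   [reduce mod 12371]
6038 = 2^1·3019; (2/12371) = -1 since 12371 mod 8 = 3, so (6038/12371) = (-1)^1·(3019/12371); sign now -1
reciprocity: (3019/12371) = -1·(12371/3019) since 3019 mod 4 = 3, 12371 mod 4 = 3; sign now +1
(12371/3019) = (295/3019)   [reduce mod 3019]
reciprocity: (295/3019) = -1·(3019/295) since 295 mod 4 = 3, 3019 mod 4 = 3; sign now -1
(3019/295) = (69/295)   [reduce mod 295]
reciprocity: (69/295) = +1·(295/69) since 69 mod 4 = 1, 295 mod 4 = 3; sign now -1
(295/69) = (19/69)   [reduce mod 69]
reciprocity: (19/69) = +1·(69/19) since 19 mod 4 = 3, 69 mod 4 = 1; sign now -1
(69/19) = (12/19)   [reduce mod 19]
12 = 2^2·3; (2/19) = -1 since 19 mod 8 = 3, so (12/19) = (-1)^2·(3/19); sign now -1
reciprocity: (3/19) = -1·(19/3) since 3 mod 4 = 3, 19 mod 4 = 3; sign now +1
(19/3) = (1/3)   [reduce mod 3]
(1/3) = 1; final value = sign = +1

1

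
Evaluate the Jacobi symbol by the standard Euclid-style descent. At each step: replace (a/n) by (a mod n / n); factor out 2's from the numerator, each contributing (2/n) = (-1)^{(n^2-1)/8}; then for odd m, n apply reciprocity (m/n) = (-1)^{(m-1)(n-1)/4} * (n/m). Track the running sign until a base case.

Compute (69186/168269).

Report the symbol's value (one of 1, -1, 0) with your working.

69186 = 2^1·34593; (2/168269) = -1 since 168269 mod 8 = 5, so (69186/168269) = (-1)^1·(34593/168269); sign now -1
reciprocity: (34593/168269) = +1·(168269/34593) since 34593 mod 4 = 1, 168269 mod 4 = 1; sign now -1
(168269/34593) = (29897/34593)   [reduce mod 34593]
reciprocity: (29897/34593) = +1·(34593/29897) since 29897 mod 4 = 1, 34593 mod 4 = 1; sign now -1
(34593/29897) = (4696/29897)   [reduce mod 29897]
4696 = 2^3·587; (2/29897) = +1 since 29897 mod 8 = 1, so (4696/29897) = (+1)^3·(587/29897); sign now -1
reciprocity: (587/29897) = +1·(29897/587) since 587 mod 4 = 3, 29897 mod 4 = 1; sign now -1
(29897/587) = (547/587)   [reduce mod 587]
reciprocity: (547/587) = -1·(587/547) since 547 mod 4 = 3, 587 mod 4 = 3; sign now +1
(587/547) = (40/547)   [reduce mod 547]
40 = 2^3·5; (2/547) = -1 since 547 mod 8 = 3, so (40/547) = (-1)^3·(5/547); sign now -1
reciprocity: (5/547) = +1·(547/5) since 5 mod 4 = 1, 547 mod 4 = 3; sign now -1
(547/5) = (2/5)   [reduce mod 5]
2 = 2^1·1; (2/5) = -1 since 5 mod 8 = 5, so (2/5) = (-1)^1·(1/5); sign now +1
(1/5) = 1; final value = sign = +1

1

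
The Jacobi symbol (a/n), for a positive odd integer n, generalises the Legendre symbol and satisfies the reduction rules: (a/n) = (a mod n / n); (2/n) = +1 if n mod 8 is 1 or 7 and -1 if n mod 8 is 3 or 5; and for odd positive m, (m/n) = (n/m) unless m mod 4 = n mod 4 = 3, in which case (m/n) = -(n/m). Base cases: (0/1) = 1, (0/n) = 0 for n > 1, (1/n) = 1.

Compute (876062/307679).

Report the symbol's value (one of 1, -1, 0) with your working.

(876062/307679): 876062 mod 307679 = 260704, so (876062/307679) = (260704/307679)
factor out 2^5: 260704 = 2^5·8147; with 307679 mod 8 = 7, (2/307679) = +1; sign now +1; continue with (8147/307679)
flip (8147/307679) -> (307679/8147): both odd, 8147 mod 4 = 3, 307679 mod 4 = 3, so the flip contributes -1; sign now -1
(307679/8147): 307679 mod 8147 = 6240, so (307679/8147) = (6240/8147)
factor out 2^5: 6240 = 2^5·195; with 8147 mod 8 = 3, (2/8147) = -1; sign now +1; continue with (195/8147)
flip (195/8147) -> (8147/195): both odd, 195 mod 4 = 3, 8147 mod 4 = 3, so the flip contributes -1; sign now -1
(8147/195): 8147 mod 195 = 152, so (8147/195) = (152/195)
factor out 2^3: 152 = 2^3·19; with 195 mod 8 = 3, (2/195) = -1; sign now +1; continue with (19/195)
flip (19/195) -> (195/19): both odd, 19 mod 4 = 3, 195 mod 4 = 3, so the flip contributes -1; sign now -1
(195/19): 195 mod 19 = 5, so (195/19) = (5/19)
flip (5/19) -> (19/5): both odd, 5 mod 4 = 1, 19 mod 4 = 3, so the flip contributes +1; sign now -1
(19/5): 19 mod 5 = 4, so (19/5) = (4/5)
factor out 2^2: 4 = 2^2·1; with 5 mod 8 = 5, (2/5) = -1; sign now -1; continue with (1/5)
reached (1/5) = 1, so the symbol is -1

-1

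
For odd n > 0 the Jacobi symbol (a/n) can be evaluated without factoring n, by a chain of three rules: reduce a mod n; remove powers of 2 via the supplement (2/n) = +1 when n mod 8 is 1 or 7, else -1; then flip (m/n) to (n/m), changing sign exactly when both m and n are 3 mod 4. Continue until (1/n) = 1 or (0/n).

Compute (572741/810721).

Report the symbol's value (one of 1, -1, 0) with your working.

reciprocity: (572741/810721) = +1·(810721/572741) since 572741 mod 4 = 1, 810721 mod 4 = 1; sign now +1
(810721/572741) = (237980/572741)   [reduce mod 572741]
237980 = 2^2·59495; (2/572741) = -1 since 572741 mod 8 = 5, so (237980/572741) = (-1)^2·(59495/572741); sign now +1
reciprocity: (59495/572741) = +1·(572741/59495) since 59495 mod 4 = 3, 572741 mod 4 = 1; sign now +1
(572741/59495) = (37286/59495)   [reduce mod 59495]
37286 = 2^1·18643; (2/59495) = +1 since 59495 mod 8 = 7, so (37286/59495) = (+1)^1·(18643/59495); sign now +1
reciprocity: (18643/59495) = -1·(59495/18643) since 18643 mod 4 = 3, 59495 mod 4 = 3; sign now -1
(59495/18643) = (3566/18643)   [reduce mod 18643]
3566 = 2^1·1783; (2/18643) = -1 since 18643 mod 8 = 3, so (3566/18643) = (-1)^1·(1783/18643); sign now +1
reciprocity: (1783/18643) = -1·(18643/1783) since 1783 mod 4 = 3, 18643 mod 4 = 3; sign now -1
(18643/1783) = (813/1783)   [reduce mod 1783]
reciprocity: (813/1783) = +1·(1783/813) since 813 mod 4 = 1, 1783 mod 4 = 3; sign now -1
(1783/813) = (157/813)   [reduce mod 813]
reciprocity: (157/813) = +1·(813/157) since 157 mod 4 = 1, 813 mod 4 = 1; sign now -1
(813/157) = (28/157)   [reduce mod 157]
28 = 2^2·7; (2/157) = -1 since 157 mod 8 = 5, so (28/157) = (-1)^2·(7/157); sign now -1
reciprocity: (7/157) = +1·(157/7) since 7 mod 4 = 3, 157 mod 4 = 1; sign now -1
(157/7) = (3/7)   [reduce mod 7]
reciprocity: (3/7) = -1·(7/3) since 3 mod 4 = 3, 7 mod 4 = 3; sign now +1
(7/3) = (1/3)   [reduce mod 3]
(1/3) = 1; final value = sign = +1

1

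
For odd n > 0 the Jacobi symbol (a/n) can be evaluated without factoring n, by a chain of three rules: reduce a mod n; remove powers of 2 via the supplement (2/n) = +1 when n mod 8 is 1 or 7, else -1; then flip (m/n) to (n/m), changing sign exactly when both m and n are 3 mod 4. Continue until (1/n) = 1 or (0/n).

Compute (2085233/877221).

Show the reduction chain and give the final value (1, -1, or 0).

-1

(2085233/877221): 2085233 mod 877221 = 330791, so (2085233/877221) = (330791/877221)
flip (330791/877221) -> (877221/330791): both odd, 330791 mod 4 = 3, 877221 mod 4 = 1, so the flip contributes +1; sign now +1
(877221/330791): 877221 mod 330791 = 215639, so (877221/330791) = (215639/330791)
flip (215639/330791) -> (330791/215639): both odd, 215639 mod 4 = 3, 330791 mod 4 = 3, so the flip contributes -1; sign now -1
(330791/215639): 330791 mod 215639 = 115152, so (330791/215639) = (115152/215639)
factor out 2^4: 115152 = 2^4·7197; with 215639 mod 8 = 7, (2/215639) = +1; sign now -1; continue with (7197/215639)
flip (7197/215639) -> (215639/7197): both odd, 7197 mod 4 = 1, 215639 mod 4 = 3, so the flip contributes +1; sign now -1
(215639/7197): 215639 mod 7197 = 6926, so (215639/7197) = (6926/7197)
factor out 2^1: 6926 = 2^1·3463; with 7197 mod 8 = 5, (2/7197) = -1; sign now +1; continue with (3463/7197)
flip (3463/7197) -> (7197/3463): both odd, 3463 mod 4 = 3, 7197 mod 4 = 1, so the flip contributes +1; sign now +1
(7197/3463): 7197 mod 3463 = 271, so (7197/3463) = (271/3463)
flip (271/3463) -> (3463/271): both odd, 271 mod 4 = 3, 3463 mod 4 = 3, so the flip contributes -1; sign now -1
(3463/271): 3463 mod 271 = 211, so (3463/271) = (211/271)
flip (211/271) -> (271/211): both odd, 211 mod 4 = 3, 271 mod 4 = 3, so the flip contributes -1; sign now +1
(271/211): 271 mod 211 = 60, so (271/211) = (60/211)
factor out 2^2: 60 = 2^2·15; with 211 mod 8 = 3, (2/211) = -1; sign now +1; continue with (15/211)
flip (15/211) -> (211/15): both odd, 15 mod 4 = 3, 211 mod 4 = 3, so the flip contributes -1; sign now -1
(211/15): 211 mod 15 = 1, so (211/15) = (1/15)
reached (1/15) = 1, so the symbol is -1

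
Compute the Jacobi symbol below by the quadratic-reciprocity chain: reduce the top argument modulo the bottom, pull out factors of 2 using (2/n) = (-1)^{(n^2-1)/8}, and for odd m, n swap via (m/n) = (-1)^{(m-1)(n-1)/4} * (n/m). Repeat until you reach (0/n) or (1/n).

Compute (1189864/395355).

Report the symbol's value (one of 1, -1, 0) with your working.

-1

(1189864/395355) = (3799/395355)   [reduce mod 395355]
reciprocity: (3799/395355) = -1·(395355/3799) since 3799 mod 4 = 3, 395355 mod 4 = 3; sign now -1
(395355/3799) = (259/3799)   [reduce mod 3799]
reciprocity: (259/3799) = -1·(3799/259) since 259 mod 4 = 3, 3799 mod 4 = 3; sign now +1
(3799/259) = (173/259)   [reduce mod 259]
reciprocity: (173/259) = +1·(259/173) since 173 mod 4 = 1, 259 mod 4 = 3; sign now +1
(259/173) = (86/173)   [reduce mod 173]
86 = 2^1·43; (2/173) = -1 since 173 mod 8 = 5, so (86/173) = (-1)^1·(43/173); sign now -1
reciprocity: (43/173) = +1·(173/43) since 43 mod 4 = 3, 173 mod 4 = 1; sign now -1
(173/43) = (1/43)   [reduce mod 43]
(1/43) = 1; final value = sign = -1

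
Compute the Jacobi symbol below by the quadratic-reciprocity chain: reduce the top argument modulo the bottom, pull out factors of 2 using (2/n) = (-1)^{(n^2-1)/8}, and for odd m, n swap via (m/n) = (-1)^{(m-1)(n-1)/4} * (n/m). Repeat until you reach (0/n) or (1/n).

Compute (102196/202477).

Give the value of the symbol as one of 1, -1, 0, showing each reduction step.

102196 = 2^2·25549; (2/202477) = -1 since 202477 mod 8 = 5, so (102196/202477) = (-1)^2·(25549/202477); sign now +1
reciprocity: (25549/202477) = +1·(202477/25549) since 25549 mod 4 = 1, 202477 mod 4 = 1; sign now +1
(202477/25549) = (23634/25549)   [reduce mod 25549]
23634 = 2^1·11817; (2/25549) = -1 since 25549 mod 8 = 5, so (23634/25549) = (-1)^1·(11817/25549); sign now -1
reciprocity: (11817/25549) = +1·(25549/11817) since 11817 mod 4 = 1, 25549 mod 4 = 1; sign now -1
(25549/11817) = (1915/11817)   [reduce mod 11817]
reciprocity: (1915/11817) = +1·(11817/1915) since 1915 mod 4 = 3, 11817 mod 4 = 1; sign now -1
(11817/1915) = (327/1915)   [reduce mod 1915]
reciprocity: (327/1915) = -1·(1915/327) since 327 mod 4 = 3, 1915 mod 4 = 3; sign now +1
(1915/327) = (280/327)   [reduce mod 327]
280 = 2^3·35; (2/327) = +1 since 327 mod 8 = 7, so (280/327) = (+1)^3·(35/327); sign now +1
reciprocity: (35/327) = -1·(327/35) since 35 mod 4 = 3, 327 mod 4 = 3; sign now -1
(327/35) = (12/35)   [reduce mod 35]
12 = 2^2·3; (2/35) = -1 since 35 mod 8 = 3, so (12/35) = (-1)^2·(3/35); sign now -1
reciprocity: (3/35) = -1·(35/3) since 3 mod 4 = 3, 35 mod 4 = 3; sign now +1
(35/3) = (2/3)   [reduce mod 3]
2 = 2^1·1; (2/3) = -1 since 3 mod 8 = 3, so (2/3) = (-1)^1·(1/3); sign now -1
(1/3) = 1; final value = sign = -1

-1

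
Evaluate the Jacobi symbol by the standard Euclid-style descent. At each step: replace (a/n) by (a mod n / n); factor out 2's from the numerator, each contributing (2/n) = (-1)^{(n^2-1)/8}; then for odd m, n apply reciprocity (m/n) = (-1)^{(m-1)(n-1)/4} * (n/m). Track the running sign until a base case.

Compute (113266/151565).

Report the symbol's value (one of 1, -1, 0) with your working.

113266 = 2^1·56633; (2/151565) = -1 since 151565 mod 8 = 5, so (113266/151565) = (-1)^1·(56633/151565); sign now -1
reciprocity: (56633/151565) = +1·(151565/56633) since 56633 mod 4 = 1, 151565 mod 4 = 1; sign now -1
(151565/56633) = (38299/56633)   [reduce mod 56633]
reciprocity: (38299/56633) = +1·(56633/38299) since 38299 mod 4 = 3, 56633 mod 4 = 1; sign now -1
(56633/38299) = (18334/38299)   [reduce mod 38299]
18334 = 2^1·9167; (2/38299) = -1 since 38299 mod 8 = 3, so (18334/38299) = (-1)^1·(9167/38299); sign now +1
reciprocity: (9167/38299) = -1·(38299/9167) since 9167 mod 4 = 3, 38299 mod 4 = 3; sign now -1
(38299/9167) = (1631/9167)   [reduce mod 9167]
reciprocity: (1631/9167) = -1·(9167/1631) since 1631 mod 4 = 3, 9167 mod 4 = 3; sign now +1
(9167/1631) = (1012/1631)   [reduce mod 1631]
1012 = 2^2·253; (2/1631) = +1 since 1631 mod 8 = 7, so (1012/1631) = (+1)^2·(253/1631); sign now +1
reciprocity: (253/1631) = +1·(1631/253) since 253 mod 4 = 1, 1631 mod 4 = 3; sign now +1
(1631/253) = (113/253)   [reduce mod 253]
reciprocity: (113/253) = +1·(253/113) since 113 mod 4 = 1, 253 mod 4 = 1; sign now +1
(253/113) = (27/113)   [reduce mod 113]
reciprocity: (27/113) = +1·(113/27) since 27 mod 4 = 3, 113 mod 4 = 1; sign now +1
(113/27) = (5/27)   [reduce mod 27]
reciprocity: (5/27) = +1·(27/5) since 5 mod 4 = 1, 27 mod 4 = 3; sign now +1
(27/5) = (2/5)   [reduce mod 5]
2 = 2^1·1; (2/5) = -1 since 5 mod 8 = 5, so (2/5) = (-1)^1·(1/5); sign now -1
(1/5) = 1; final value = sign = -1

-1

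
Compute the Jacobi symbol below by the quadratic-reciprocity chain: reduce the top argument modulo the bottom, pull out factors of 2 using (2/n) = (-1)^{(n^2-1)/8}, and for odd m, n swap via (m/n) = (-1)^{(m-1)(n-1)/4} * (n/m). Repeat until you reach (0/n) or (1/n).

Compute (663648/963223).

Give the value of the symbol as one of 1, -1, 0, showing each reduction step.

1

663648 = 2^5·20739; (2/963223) = +1 since 963223 mod 8 = 7, so (663648/963223) = (+1)^5·(20739/963223); sign now +1
reciprocity: (20739/963223) = -1·(963223/20739) since 20739 mod 4 = 3, 963223 mod 4 = 3; sign now -1
(963223/20739) = (9229/20739)   [reduce mod 20739]
reciprocity: (9229/20739) = +1·(20739/9229) since 9229 mod 4 = 1, 20739 mod 4 = 3; sign now -1
(20739/9229) = (2281/9229)   [reduce mod 9229]
reciprocity: (2281/9229) = +1·(9229/2281) since 2281 mod 4 = 1, 9229 mod 4 = 1; sign now -1
(9229/2281) = (105/2281)   [reduce mod 2281]
reciprocity: (105/2281) = +1·(2281/105) since 105 mod 4 = 1, 2281 mod 4 = 1; sign now -1
(2281/105) = (76/105)   [reduce mod 105]
76 = 2^2·19; (2/105) = +1 since 105 mod 8 = 1, so (76/105) = (+1)^2·(19/105); sign now -1
reciprocity: (19/105) = +1·(105/19) since 19 mod 4 = 3, 105 mod 4 = 1; sign now -1
(105/19) = (10/19)   [reduce mod 19]
10 = 2^1·5; (2/19) = -1 since 19 mod 8 = 3, so (10/19) = (-1)^1·(5/19); sign now +1
reciprocity: (5/19) = +1·(19/5) since 5 mod 4 = 1, 19 mod 4 = 3; sign now +1
(19/5) = (4/5)   [reduce mod 5]
4 = 2^2·1; (2/5) = -1 since 5 mod 8 = 5, so (4/5) = (-1)^2·(1/5); sign now +1
(1/5) = 1; final value = sign = +1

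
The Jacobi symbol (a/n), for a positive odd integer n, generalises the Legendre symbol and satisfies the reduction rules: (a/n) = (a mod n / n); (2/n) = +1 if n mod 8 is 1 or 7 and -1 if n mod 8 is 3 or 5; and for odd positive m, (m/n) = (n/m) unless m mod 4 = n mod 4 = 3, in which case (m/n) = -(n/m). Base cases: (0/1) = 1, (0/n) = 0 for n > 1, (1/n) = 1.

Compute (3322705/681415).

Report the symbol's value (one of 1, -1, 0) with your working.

(3322705/681415): 3322705 mod 681415 = 597045, so (3322705/681415) = (597045/681415)
flip (597045/681415) -> (681415/597045): both odd, 597045 mod 4 = 1, 681415 mod 4 = 3, so the flip contributes +1; sign now +1
(681415/597045): 681415 mod 597045 = 84370, so (681415/597045) = (84370/597045)
factor out 2^1: 84370 = 2^1·42185; with 597045 mod 8 = 5, (2/597045) = -1; sign now -1; continue with (42185/597045)
flip (42185/597045) -> (597045/42185): both odd, 42185 mod 4 = 1, 597045 mod 4 = 1, so the flip contributes +1; sign now -1
(597045/42185): 597045 mod 42185 = 6455, so (597045/42185) = (6455/42185)
flip (6455/42185) -> (42185/6455): both odd, 6455 mod 4 = 3, 42185 mod 4 = 1, so the flip contributes +1; sign now -1
(42185/6455): 42185 mod 6455 = 3455, so (42185/6455) = (3455/6455)
flip (3455/6455) -> (6455/3455): both odd, 3455 mod 4 = 3, 6455 mod 4 = 3, so the flip contributes -1; sign now +1
(6455/3455): 6455 mod 3455 = 3000, so (6455/3455) = (3000/3455)
factor out 2^3: 3000 = 2^3·375; with 3455 mod 8 = 7, (2/3455) = +1; sign now +1; continue with (375/3455)
flip (375/3455) -> (3455/375): both odd, 375 mod 4 = 3, 3455 mod 4 = 3, so the flip contributes -1; sign now -1
(3455/375): 3455 mod 375 = 80, so (3455/375) = (80/375)
factor out 2^4: 80 = 2^4·5; with 375 mod 8 = 7, (2/375) = +1; sign now -1; continue with (5/375)
flip (5/375) -> (375/5): both odd, 5 mod 4 = 1, 375 mod 4 = 3, so the flip contributes +1; sign now -1
(375/5): 375 mod 5 = 0, so (375/5) = (0/5)
reached (0/5); gcd(a, n) > 1, so (0/5) = 0 and the symbol is 0

0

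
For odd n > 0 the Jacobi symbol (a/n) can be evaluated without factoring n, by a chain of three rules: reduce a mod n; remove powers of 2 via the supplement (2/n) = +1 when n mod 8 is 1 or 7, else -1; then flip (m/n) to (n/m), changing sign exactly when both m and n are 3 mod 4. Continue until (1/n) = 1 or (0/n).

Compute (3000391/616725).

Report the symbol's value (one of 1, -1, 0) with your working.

-1

(3000391/616725) = (533491/616725)   [reduce mod 616725]
reciprocity: (533491/616725) = +1·(616725/533491) since 533491 mod 4 = 3, 616725 mod 4 = 1; sign now +1
(616725/533491) = (83234/533491)   [reduce mod 533491]
83234 = 2^1·41617; (2/533491) = -1 since 533491 mod 8 = 3, so (83234/533491) = (-1)^1·(41617/533491); sign now -1
reciprocity: (41617/533491) = +1·(533491/41617) since 41617 mod 4 = 1, 533491 mod 4 = 3; sign now -1
(533491/41617) = (34087/41617)   [reduce mod 41617]
reciprocity: (34087/41617) = +1·(41617/34087) since 34087 mod 4 = 3, 41617 mod 4 = 1; sign now -1
(41617/34087) = (7530/34087)   [reduce mod 34087]
7530 = 2^1·3765; (2/34087) = +1 since 34087 mod 8 = 7, so (7530/34087) = (+1)^1·(3765/34087); sign now -1
reciprocity: (3765/34087) = +1·(34087/3765) since 3765 mod 4 = 1, 34087 mod 4 = 3; sign now -1
(34087/3765) = (202/3765)   [reduce mod 3765]
202 = 2^1·101; (2/3765) = -1 since 3765 mod 8 = 5, so (202/3765) = (-1)^1·(101/3765); sign now +1
reciprocity: (101/3765) = +1·(3765/101) since 101 mod 4 = 1, 3765 mod 4 = 1; sign now +1
(3765/101) = (28/101)   [reduce mod 101]
28 = 2^2·7; (2/101) = -1 since 101 mod 8 = 5, so (28/101) = (-1)^2·(7/101); sign now +1
reciprocity: (7/101) = +1·(101/7) since 7 mod 4 = 3, 101 mod 4 = 1; sign now +1
(101/7) = (3/7)   [reduce mod 7]
reciprocity: (3/7) = -1·(7/3) since 3 mod 4 = 3, 7 mod 4 = 3; sign now -1
(7/3) = (1/3)   [reduce mod 3]
(1/3) = 1; final value = sign = -1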